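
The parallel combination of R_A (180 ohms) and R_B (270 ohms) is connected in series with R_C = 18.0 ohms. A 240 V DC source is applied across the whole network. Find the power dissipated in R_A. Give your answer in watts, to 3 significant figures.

First find R_p for the parallel pair, then treat R_p + R_C as a series loop.
R_p = (180×270)/(180+270) = 108.0 Ω
R_total = R_p + 18.0 = 108.0 + 18.0 = 126.0 Ω
I = V / R_total = 240 / 126.0 = 1.905 A
Voltage across the parallel pair: V_p = I × R_p = 1.905 × 108.0 = 205.7 V
R_A has V_p across it, so P = V_p²/R_A.
P_R_A = (205.7)² / 180 = 235.1 W

235 W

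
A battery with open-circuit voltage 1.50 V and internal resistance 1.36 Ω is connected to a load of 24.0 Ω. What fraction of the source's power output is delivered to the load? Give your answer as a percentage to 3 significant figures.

94.6 %

The source delivers εI, of which I²R reaches the load and I²r is lost; since I is common, η = R/(R+r).
η = R / (R + r) = 24.0 / (24.0 + 1.36) = 0.9464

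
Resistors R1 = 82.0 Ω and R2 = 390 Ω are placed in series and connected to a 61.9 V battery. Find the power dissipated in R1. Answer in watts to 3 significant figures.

Since the resistors are in series they all carry the loop current I = V/R_total; the power in any one is I²R.
R_total = 82.0 + 390 = 472.0 Ω
I = V / R_total = 61.9 / 472.0 = 0.1311 A
P_R1 = I² × R1 = (0.1311)² × 82.0 = 1.410 W

1.41 W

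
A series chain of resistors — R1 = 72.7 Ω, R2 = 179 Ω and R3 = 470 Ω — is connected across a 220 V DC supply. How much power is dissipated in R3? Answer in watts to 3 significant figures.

Series elements share the same current, so find I first, then use P = I²R.
R_total = 72.7 + 179 + 470 = 721.7 Ω
I = V / R_total = 220 / 721.7 = 0.3048 A
P_R3 = I² × R3 = (0.3048)² × 470 = 43.67 W

43.7 W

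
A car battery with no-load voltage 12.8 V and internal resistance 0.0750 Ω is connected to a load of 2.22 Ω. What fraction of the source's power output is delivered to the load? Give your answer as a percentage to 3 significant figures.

96.7 %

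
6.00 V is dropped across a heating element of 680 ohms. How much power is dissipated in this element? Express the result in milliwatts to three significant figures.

52.9 mW

With V across and R both known, P = V²/R gives the dissipation directly.
P = (6.00 V)² / 680 Ω = 0.05294 W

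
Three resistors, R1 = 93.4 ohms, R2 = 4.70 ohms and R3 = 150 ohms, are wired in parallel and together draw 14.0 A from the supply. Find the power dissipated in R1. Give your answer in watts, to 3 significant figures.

39.6 W

Parallel branches share V, not I — compute V via R_eq, then use V²/R for the target branch.
1/R_eq = 1/93.4 + 1/4.70 + 1/150 ⇒ R_eq = 4.345 Ω
V = I_total × R_eq = 14.00 × 4.345 = 60.83 V
P_R1 = V² / R1 = (60.83)² / 93.4 = 39.62 W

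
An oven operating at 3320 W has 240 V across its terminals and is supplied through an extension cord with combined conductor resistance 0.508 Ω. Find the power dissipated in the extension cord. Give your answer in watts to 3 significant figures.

The extension cord is a series resistance carrying the load current; its dissipation is I²R_line.
I = P / V = 3320 / 240 = 13.83 A through the extension cord.
P_line = I² R_line = (13.83)² × 0.508 = 97.21 W

97.2 W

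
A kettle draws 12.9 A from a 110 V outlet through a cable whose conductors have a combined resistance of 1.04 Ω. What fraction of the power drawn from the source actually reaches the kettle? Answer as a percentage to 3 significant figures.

87.8 %

The cable carries the full 12.9 A.
P_line = I² R_line = (12.90)² × 1.04 = 173.1 W
P_source = V I = 110 × 12.90 = 1419 W; P_load = 1246 W
η = P_load / P_source = 1246 / 1419 = 0.8780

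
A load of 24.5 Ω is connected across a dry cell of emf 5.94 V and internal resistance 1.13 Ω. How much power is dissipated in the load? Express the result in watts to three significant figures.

Find the circuit current first, then P = I²R for the load (series elements share I).
I = ε / (r + R) = 5.94 / (1.13 + 24.5) = 0.2318 A
P_load = I² R = (0.2318)² × 24.5 = 1.316 W

1.32 W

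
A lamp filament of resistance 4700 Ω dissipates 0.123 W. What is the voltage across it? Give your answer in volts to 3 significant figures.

24.0 V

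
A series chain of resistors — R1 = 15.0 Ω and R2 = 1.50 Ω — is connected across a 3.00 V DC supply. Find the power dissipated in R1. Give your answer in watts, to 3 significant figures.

Since the resistors are in series they all carry the loop current I = V/R_total; the power in any one is I²R.
R_total = 15.0 + 1.50 = 16.50 Ω
I = V / R_total = 3.00 / 16.50 = 0.1818 A
P_R1 = I² × R1 = (0.1818)² × 15.0 = 0.4959 W

0.496 W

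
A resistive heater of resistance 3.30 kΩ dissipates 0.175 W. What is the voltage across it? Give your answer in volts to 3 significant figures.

24.0 V

From P = V I = I²R = V²/R, with the two given quantities we get V = √(P R).
V = √(0.175 × 3300) = 24.03 V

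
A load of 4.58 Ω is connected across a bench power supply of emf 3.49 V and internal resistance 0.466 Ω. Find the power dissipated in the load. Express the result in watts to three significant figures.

2.19 W

Find the circuit current first, then P = I²R for the load (series elements share I).
I = ε / (r + R) = 3.49 / (0.466 + 4.58) = 0.6916 A
P_load = I² R = (0.6916)² × 4.58 = 2.191 W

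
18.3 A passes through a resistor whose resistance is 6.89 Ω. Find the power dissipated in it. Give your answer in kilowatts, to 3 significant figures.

With I and R stated, P = I²R applies in one step.
P = (18.30 A)² × 6.89 Ω = 2307 W

2.31 kW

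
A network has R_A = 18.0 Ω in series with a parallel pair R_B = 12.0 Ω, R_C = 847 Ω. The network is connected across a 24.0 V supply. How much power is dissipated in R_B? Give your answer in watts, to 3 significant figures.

Collapse R_B‖R_C to a single equivalent, reducing the network to two series elements.
R_p = (12.0×847)/(12.0+847) = 11.83 Ω
R_total = 18.0 + 11.83 = 29.83 Ω
I = V / R_total = 24.0 / 29.83 = 0.8045 A
Voltage across the parallel pair: V_p = I × R_p = 0.8045 × 11.83 = 9.519 V
R_B sees V_p directly, so P = V_p² / R_B.
P_R_B = (9.519)² / 12.0 = 7.551 W

7.55 W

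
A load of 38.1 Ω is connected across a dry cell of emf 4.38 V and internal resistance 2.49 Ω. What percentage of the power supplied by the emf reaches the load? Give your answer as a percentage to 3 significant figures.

93.9 %

Both r and R carry the same current, so the power split is just the resistance split: η = R/(R+r).
η = R / (R + r) = 38.1 / (38.1 + 2.49) = 0.9387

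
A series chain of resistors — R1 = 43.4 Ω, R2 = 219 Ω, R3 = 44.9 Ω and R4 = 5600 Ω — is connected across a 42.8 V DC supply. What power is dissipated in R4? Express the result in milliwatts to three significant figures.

294 mW

The current is common to all series resistors; compute it, then apply P = I²R for the target.
R_total = 43.4 + 219 + 44.9 + 5600 = 5907 Ω
I = V / R_total = 42.8 / 5907 = 0.007245 A
P_R4 = I² × R4 = (0.007245)² × 5600 = 0.2940 W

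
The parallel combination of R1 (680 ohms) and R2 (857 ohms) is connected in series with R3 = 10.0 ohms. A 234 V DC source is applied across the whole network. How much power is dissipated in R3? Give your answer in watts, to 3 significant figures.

3.62 W

Reduce the parallel combination to a single R_p; the circuit then becomes R_p in series with the remaining resistor.
R_p = (680×857)/(680+857) = 379.2 Ω
R_total = R_p + 10.0 = 379.2 + 10.0 = 389.2 Ω
I = V / R_total = 234 / 389.2 = 0.6013 A
R3 carries the full series current, so P = I²R.
P_R3 = (0.6013)² × 10.0 = 3.616 W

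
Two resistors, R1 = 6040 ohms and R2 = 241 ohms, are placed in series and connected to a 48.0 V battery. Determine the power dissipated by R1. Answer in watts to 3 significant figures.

Every series element carries the same I. Get I from the total resistance, then P = I² × R1.
R_total = 6040 + 241 = 6281 Ω
I = V / R_total = 48.0 / 6281 = 0.007642 A
P_R1 = I² × R1 = (0.007642)² × 6040 = 0.3527 W

0.353 W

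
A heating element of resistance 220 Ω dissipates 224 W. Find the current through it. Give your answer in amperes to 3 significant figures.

1.01 A

Rearranging the power relation for the two known quantities gives I = √(P / R).
I = √(224 / 220) = 1.009 A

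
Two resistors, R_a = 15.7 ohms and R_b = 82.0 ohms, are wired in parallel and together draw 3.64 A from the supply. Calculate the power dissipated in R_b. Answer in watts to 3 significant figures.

28.1 W

The branches share the same voltage, but only the total current is given — find V from the equivalent resistance first.
1/R_eq = 1/15.7 + 1/82.0 ⇒ R_eq = 13.18 Ω
V = I_total × R_eq = 3.640 × 13.18 = 47.96 V
P_R_b = V² / R_b = (47.96)² / 82.0 = 28.06 W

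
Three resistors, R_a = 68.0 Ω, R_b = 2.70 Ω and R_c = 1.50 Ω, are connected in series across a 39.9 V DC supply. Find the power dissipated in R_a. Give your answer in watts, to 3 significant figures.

20.8 W

Every series element carries the same I. Get I from the total resistance, then P = I² × R_a.
R_total = 68.0 + 2.70 + 1.50 = 72.20 Ω
I = V / R_total = 39.9 / 72.20 = 0.5526 A
P_R_a = I² × R_a = (0.5526)² × 68.0 = 20.77 W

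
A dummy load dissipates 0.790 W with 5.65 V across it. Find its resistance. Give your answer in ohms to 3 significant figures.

40.4 Ω

Inverting the appropriate power form: R = V² / P.
R = (5.65)² / 0.790 = 40.41 Ω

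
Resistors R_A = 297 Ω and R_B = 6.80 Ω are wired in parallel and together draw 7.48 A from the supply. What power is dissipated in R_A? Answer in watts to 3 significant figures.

8.33 W

We need the common branch voltage; get it from I_total × R_eq, then P = V²/R for the branch.
1/R_eq = 1/297 + 1/6.80 ⇒ R_eq = 6.648 Ω
V = I_total × R_eq = 7.480 × 6.648 = 49.73 V
P_R_A = V² / R_A = (49.73)² / 297 = 8.325 W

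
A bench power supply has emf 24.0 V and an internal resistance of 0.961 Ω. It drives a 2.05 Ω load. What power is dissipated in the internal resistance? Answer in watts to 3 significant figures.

61.1 W

The source's internal resistance is just another series element carrying I; its dissipation is I²r.
I = ε / (r + R) = 24.0 / (0.961 + 2.05) = 7.971 A
P_int = I² r = (7.971)² × 0.961 = 61.06 W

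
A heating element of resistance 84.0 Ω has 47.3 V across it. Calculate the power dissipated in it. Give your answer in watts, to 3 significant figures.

26.6 W

Voltage and resistance are given, so P = V²/R is the one-step route.
P = (47.3 V)² / 84.0 Ω = 26.63 W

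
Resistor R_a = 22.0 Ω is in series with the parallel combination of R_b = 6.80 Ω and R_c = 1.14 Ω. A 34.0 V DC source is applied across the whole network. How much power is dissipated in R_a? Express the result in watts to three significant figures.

48.2 W

Reduce the parallel pair to R_p first; the network is then a simple series string.
R_p = (6.80×1.14)/(6.80+1.14) = 0.9763 Ω
R_total = 22.0 + 0.9763 = 22.98 Ω
I = V / R_total = 34.0 / 22.98 = 1.480 A
R_a is in the main series path, so its power is I²R_a.
P_R_a = (1.480)² × 22.0 = 48.17 W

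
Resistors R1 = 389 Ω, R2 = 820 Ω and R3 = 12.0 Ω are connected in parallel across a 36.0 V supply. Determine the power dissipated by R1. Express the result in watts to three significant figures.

3.33 W

Every branch has 36.0 V across it, so for R1 the power is simply V²/R.
P_R1 = V² / R1 = (36.0)² / 389 Ω = 3.332 W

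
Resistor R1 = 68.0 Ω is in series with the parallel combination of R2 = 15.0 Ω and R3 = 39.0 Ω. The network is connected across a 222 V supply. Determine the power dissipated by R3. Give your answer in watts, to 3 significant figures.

23.9 W

Replace R2 and R3 with their parallel equivalent so the circuit becomes R1 in series with R_p.
R_p = (15.0×39.0)/(15.0+39.0) = 10.83 Ω
R_total = 68.0 + 10.83 = 78.83 Ω
I = V / R_total = 222 / 78.83 = 2.816 A
Voltage across the parallel pair: V_p = I × R_p = 2.816 × 10.83 = 30.51 V
R3 is across V_p, so use P = V²/R for that branch.
P_R3 = (30.51)² / 39.0 = 23.86 W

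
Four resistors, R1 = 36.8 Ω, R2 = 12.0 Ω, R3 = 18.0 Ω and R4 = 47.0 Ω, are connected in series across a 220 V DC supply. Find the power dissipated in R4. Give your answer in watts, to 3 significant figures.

176 W

In a series string the same current flows through every resistor — find that current, then P = I²R for the one we want.
R_total = 36.8 + 12.0 + 18.0 + 47.0 = 113.8 Ω
I = V / R_total = 220 / 113.8 = 1.933 A
P_R4 = I² × R4 = (1.933)² × 47.0 = 175.7 W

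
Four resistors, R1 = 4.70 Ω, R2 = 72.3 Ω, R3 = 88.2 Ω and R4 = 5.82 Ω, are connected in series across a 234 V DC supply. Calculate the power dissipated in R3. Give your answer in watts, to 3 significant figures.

In a series string the same current flows through every resistor — find that current, then P = I²R for the one we want.
R_total = 4.70 + 72.3 + 88.2 + 5.82 = 171.0 Ω
I = V / R_total = 234 / 171.0 = 1.368 A
P_R3 = I² × R3 = (1.368)² × 88.2 = 165.1 W

165 W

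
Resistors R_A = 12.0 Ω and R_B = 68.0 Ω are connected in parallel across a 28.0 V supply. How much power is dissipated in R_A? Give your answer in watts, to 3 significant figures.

Parallel branches share the same voltage; P = V²/R gives the branch power in one step.
P_R_A = V² / R_A = (28.0)² / 12.0 Ω = 65.33 W

65.3 W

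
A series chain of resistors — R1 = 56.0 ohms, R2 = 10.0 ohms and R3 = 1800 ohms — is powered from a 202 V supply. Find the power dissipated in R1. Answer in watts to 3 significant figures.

The current is common to all series resistors; compute it, then apply P = I²R for the target.
R_total = 56.0 + 10.0 + 1800 = 1866 Ω
I = V / R_total = 202 / 1866 = 0.1083 A
P_R1 = I² × R1 = (0.1083)² × 56.0 = 0.6562 W

0.656 W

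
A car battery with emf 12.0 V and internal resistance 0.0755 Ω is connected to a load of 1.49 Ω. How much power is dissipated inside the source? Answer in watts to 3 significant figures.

The internal resistance carries the same current as the load; P_int = I²r.
I = ε / (r + R) = 12.0 / (0.0755 + 1.49) = 7.665 A
P_int = I² r = (7.665)² × 0.0755 = 4.436 W

4.44 W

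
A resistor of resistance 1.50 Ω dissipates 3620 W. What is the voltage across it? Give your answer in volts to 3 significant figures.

73.7 V

Inverting the appropriate power form: V = √(P R).
V = √(3620 × 1.50) = 73.69 V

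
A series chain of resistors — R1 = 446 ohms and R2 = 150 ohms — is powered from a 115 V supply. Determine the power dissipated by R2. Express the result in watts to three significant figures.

5.58 W

The current is common to all series resistors; compute it, then apply P = I²R for the target.
R_total = 446 + 150 = 596.0 Ω
I = V / R_total = 115 / 596.0 = 0.1930 A
P_R2 = I² × R2 = (0.1930)² × 150 = 5.585 W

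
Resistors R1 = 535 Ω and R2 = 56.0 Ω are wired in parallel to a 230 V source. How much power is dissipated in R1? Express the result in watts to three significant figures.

98.9 W

Each parallel branch sees the full supply voltage, so P = V²/R applies directly to the target branch.
P_R1 = V² / R1 = (230)² / 535 Ω = 98.88 W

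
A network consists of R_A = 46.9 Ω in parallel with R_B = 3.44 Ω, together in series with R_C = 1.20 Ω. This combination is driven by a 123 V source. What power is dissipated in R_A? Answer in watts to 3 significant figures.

First find R_p for the parallel pair, then treat R_p + R_C as a series loop.
R_p = (46.9×3.44)/(46.9+3.44) = 3.205 Ω
R_total = R_p + 1.20 = 3.205 + 1.20 = 4.405 Ω
I = V / R_total = 123 / 4.405 = 27.92 A
Voltage across the parallel pair: V_p = I × R_p = 27.92 × 3.205 = 89.49 V
R_A has V_p across it, so P = V_p²/R_A.
P_R_A = (89.49)² / 46.9 = 170.8 W

171 W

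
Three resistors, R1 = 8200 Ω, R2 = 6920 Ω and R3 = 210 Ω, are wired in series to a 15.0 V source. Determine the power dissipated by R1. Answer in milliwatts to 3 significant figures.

7.85 mW

The current is common to all series resistors; compute it, then apply P = I²R for the target.
R_total = 8200 + 6920 + 210 = 15330 Ω
I = V / R_total = 15.0 / 15330 = 0.0009785 A
P_R1 = I² × R1 = (0.0009785)² × 8200 = 0.007851 W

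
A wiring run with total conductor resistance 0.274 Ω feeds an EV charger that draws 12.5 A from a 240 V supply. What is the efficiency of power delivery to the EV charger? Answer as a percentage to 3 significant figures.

98.6 %

The wiring run carries the full 12.5 A.
P_line = I² R_line = (12.50)² × 0.274 = 42.81 W
P_source = V I = 240 × 12.50 = 3000 W; P_load = 2957 W
η = P_load / P_source = 2957 / 3000 = 0.9857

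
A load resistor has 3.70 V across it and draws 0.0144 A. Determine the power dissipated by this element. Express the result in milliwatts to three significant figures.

Both the voltage across and the current through the element are known, so P = V I applies directly.
P = 3.70 V × 0.01440 A = 0.05328 W

53.3 mW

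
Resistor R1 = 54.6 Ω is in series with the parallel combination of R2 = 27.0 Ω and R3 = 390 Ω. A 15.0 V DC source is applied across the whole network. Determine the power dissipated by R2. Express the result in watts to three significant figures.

Replace R2 and R3 with their parallel equivalent so the circuit becomes R1 in series with R_p.
R_p = (27.0×390)/(27.0+390) = 25.25 Ω
R_total = 54.6 + 25.25 = 79.85 Ω
I = V / R_total = 15.0 / 79.85 = 0.1878 A
Voltage across the parallel pair: V_p = I × R_p = 0.1878 × 25.25 = 4.743 V
With V_p across R2, its power is V_p²/R2.
P_R2 = (4.743)² / 27.0 = 0.8334 W

0.833 W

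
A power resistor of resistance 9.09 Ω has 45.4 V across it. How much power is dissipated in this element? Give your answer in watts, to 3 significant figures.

227 W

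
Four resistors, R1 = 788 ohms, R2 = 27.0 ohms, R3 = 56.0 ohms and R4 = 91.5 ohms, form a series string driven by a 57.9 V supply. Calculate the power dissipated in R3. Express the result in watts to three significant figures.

The current is common to all series resistors; compute it, then apply P = I²R for the target.
R_total = 788 + 27.0 + 56.0 + 91.5 = 962.5 Ω
I = V / R_total = 57.9 / 962.5 = 0.06016 A
P_R3 = I² × R3 = (0.06016)² × 56.0 = 0.2026 W

0.203 W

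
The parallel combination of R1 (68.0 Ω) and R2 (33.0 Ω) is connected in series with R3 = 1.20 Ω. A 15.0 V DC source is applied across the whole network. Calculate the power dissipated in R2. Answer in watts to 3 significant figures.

Collapse the R1‖R2 pair into one equivalent R_p; then R_p and R3 form a series string.
R_p = (68.0×33.0)/(68.0+33.0) = 22.22 Ω
R_total = R_p + 1.20 = 22.22 + 1.20 = 23.42 Ω
I = V / R_total = 15.0 / 23.42 = 0.6405 A
Voltage across the parallel pair: V_p = I × R_p = 0.6405 × 22.22 = 14.23 V
Use P = V²/R for R2 with V = V_p.
P_R2 = (14.23)² / 33.0 = 6.137 W

6.14 W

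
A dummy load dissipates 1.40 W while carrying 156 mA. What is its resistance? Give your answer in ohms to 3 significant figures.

57.5 Ω

The two known quantities fix the third via R = P / I².
R = 1.40 / (0.1560)² = 57.53 Ω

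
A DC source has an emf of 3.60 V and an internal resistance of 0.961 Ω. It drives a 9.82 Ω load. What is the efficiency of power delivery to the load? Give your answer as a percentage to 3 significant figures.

91.1 %

η = P_load/(P_load+P_int) = I²R/(I²R+I²r) = R/(R+r) — the I² cancels for series elements.
η = R / (R + r) = 9.82 / (9.82 + 0.961) = 0.9109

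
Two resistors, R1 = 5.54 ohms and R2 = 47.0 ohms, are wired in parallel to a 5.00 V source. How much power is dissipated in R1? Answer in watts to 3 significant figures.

4.51 W

R1 sits directly across the source, so P = V²/R with V = 5.00 V.
P_R1 = V² / R1 = (5.00)² / 5.54 Ω = 4.513 W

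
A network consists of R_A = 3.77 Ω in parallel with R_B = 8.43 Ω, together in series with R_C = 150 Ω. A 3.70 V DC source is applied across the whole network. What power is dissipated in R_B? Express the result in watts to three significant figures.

Reduce the parallel combination to a single R_p; the circuit then becomes R_p in series with the remaining resistor.
R_p = (3.77×8.43)/(3.77+8.43) = 2.605 Ω
R_total = R_p + 150 = 2.605 + 150 = 152.6 Ω
I = V / R_total = 3.70 / 152.6 = 0.02425 A
Voltage across the parallel pair: V_p = I × R_p = 0.02425 × 2.605 = 0.06316 V
R_B sits across V_p; its power is V_p²/R.
P_R_B = (0.06316)² / 8.43 = 0.0004732 W

0.000473 W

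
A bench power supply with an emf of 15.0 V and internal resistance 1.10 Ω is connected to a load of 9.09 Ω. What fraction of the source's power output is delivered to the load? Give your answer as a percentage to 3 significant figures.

The source delivers εI, of which I²R reaches the load and I²r is lost; since I is common, η = R/(R+r).
η = R / (R + r) = 9.09 / (9.09 + 1.10) = 0.8921

89.2 %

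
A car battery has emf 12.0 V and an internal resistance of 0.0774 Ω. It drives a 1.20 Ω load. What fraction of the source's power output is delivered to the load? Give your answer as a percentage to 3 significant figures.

93.9 %

Both r and R carry the same current, so the power split is just the resistance split: η = R/(R+r).
η = R / (R + r) = 1.20 / (1.20 + 0.0774) = 0.9394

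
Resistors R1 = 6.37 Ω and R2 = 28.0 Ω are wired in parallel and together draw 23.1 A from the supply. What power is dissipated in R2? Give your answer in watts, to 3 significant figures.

Parallel branches share V, not I — compute V via R_eq, then use V²/R for the target branch.
1/R_eq = 1/6.37 + 1/28.0 ⇒ R_eq = 5.189 Ω
V = I_total × R_eq = 23.10 × 5.189 = 119.9 V
P_R2 = V² / R2 = (119.9)² / 28.0 = 513.2 W

513 W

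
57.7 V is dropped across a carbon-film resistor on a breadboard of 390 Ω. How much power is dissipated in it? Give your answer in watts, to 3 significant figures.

Voltage and resistance are given, so P = V²/R is the one-step route.
P = (57.7 V)² / 390 Ω = 8.537 W

8.54 W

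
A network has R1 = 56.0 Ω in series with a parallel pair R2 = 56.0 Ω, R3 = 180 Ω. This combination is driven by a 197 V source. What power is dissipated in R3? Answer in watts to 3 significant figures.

Replace R2 and R3 with their parallel equivalent so the circuit becomes R1 in series with R_p.
R_p = (56.0×180)/(56.0+180) = 42.71 Ω
R_total = 56.0 + 42.71 = 98.71 Ω
I = V / R_total = 197 / 98.71 = 1.996 A
Voltage across the parallel pair: V_p = I × R_p = 1.996 × 42.71 = 85.24 V
With V_p across R3, its power is V_p²/R3.
P_R3 = (85.24)² / 180 = 40.37 W

40.4 W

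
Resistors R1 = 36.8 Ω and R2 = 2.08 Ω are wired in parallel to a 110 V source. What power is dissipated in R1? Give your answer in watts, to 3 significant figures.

329 W

Each parallel branch sees the full supply voltage, so P = V²/R applies directly to the target branch.
P_R1 = V² / R1 = (110)² / 36.8 Ω = 328.8 W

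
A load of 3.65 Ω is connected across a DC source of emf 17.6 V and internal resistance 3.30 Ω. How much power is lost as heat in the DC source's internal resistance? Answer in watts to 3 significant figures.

Internal loss is I²r, with I set by the total series resistance r+R.
I = ε / (r + R) = 17.6 / (3.30 + 3.65) = 2.532 A
P_int = I² r = (2.532)² × 3.30 = 21.16 W

21.2 W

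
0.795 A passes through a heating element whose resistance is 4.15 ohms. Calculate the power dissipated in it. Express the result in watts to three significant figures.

2.62 W

Knowing I and R, the power is just I²R — no need to find V first.
P = (0.7950 A)² × 4.15 Ω = 2.623 W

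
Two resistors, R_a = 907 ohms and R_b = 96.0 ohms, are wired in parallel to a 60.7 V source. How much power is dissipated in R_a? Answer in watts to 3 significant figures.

Each parallel branch sees the full supply voltage, so P = V²/R applies directly to the target branch.
P_R_a = V² / R_a = (60.7)² / 907 Ω = 4.062 W

4.06 W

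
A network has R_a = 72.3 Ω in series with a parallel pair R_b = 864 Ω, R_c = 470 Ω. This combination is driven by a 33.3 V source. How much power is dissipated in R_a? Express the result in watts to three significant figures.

0.565 W

Replace R_b and R_c with their parallel equivalent so the circuit becomes R_a in series with R_p.
R_p = (864×470)/(864+470) = 304.4 Ω
R_total = 72.3 + 304.4 = 376.7 Ω
I = V / R_total = 33.3 / 376.7 = 0.08840 A
R_a is in the main series path, so its power is I²R_a.
P_R_a = (0.08840)² × 72.3 = 0.5650 W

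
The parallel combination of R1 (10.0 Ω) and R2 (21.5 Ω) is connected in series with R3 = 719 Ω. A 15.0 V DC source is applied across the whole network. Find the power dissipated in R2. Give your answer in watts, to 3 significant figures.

0.000925 W

First find R_p for the parallel pair, then treat R_p + R3 as a series loop.
R_p = (10.0×21.5)/(10.0+21.5) = 6.825 Ω
R_total = R_p + 719 = 6.825 + 719 = 725.8 Ω
I = V / R_total = 15.0 / 725.8 = 0.02067 A
Voltage across the parallel pair: V_p = I × R_p = 0.02067 × 6.825 = 0.1411 V
Use P = V²/R for R2 with V = V_p.
P_R2 = (0.1411)² / 21.5 = 0.0009254 W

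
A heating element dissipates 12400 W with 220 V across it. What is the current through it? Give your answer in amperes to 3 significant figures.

Inverting the appropriate power form: I = P / V.
I = 12400 / 220 = 56.36 A

56.4 A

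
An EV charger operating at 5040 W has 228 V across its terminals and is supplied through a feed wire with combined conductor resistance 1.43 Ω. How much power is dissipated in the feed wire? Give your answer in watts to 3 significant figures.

Only the current and the line resistance are needed for the I²R loss.
I = P / V = 5040 / 228 = 22.11 A through the feed wire.
P_line = I² R_line = (22.11)² × 1.43 = 698.8 W

699 W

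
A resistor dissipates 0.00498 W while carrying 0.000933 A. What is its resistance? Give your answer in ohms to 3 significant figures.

5720 Ω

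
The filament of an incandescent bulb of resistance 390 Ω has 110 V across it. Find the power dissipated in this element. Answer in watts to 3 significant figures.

31.0 W

We know the drop across the element and its resistance — P = V²/R, one step.
P = (110 V)² / 390 Ω = 31.03 W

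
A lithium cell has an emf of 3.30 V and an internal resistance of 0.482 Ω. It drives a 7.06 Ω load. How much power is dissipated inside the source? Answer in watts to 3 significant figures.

0.0923 W

The internal resistance carries the same current as the load; P_int = I²r.
I = ε / (r + R) = 3.30 / (0.482 + 7.06) = 0.4375 A
P_int = I² r = (0.4375)² × 0.482 = 0.09228 W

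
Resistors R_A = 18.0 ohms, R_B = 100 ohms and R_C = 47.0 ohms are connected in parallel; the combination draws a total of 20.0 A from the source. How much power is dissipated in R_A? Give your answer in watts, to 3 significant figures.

The branches share the same voltage, but only the total current is given — find V from the equivalent resistance first.
1/R_eq = 1/18.0 + 1/100 + 1/47.0 ⇒ R_eq = 11.52 Ω
V = I_total × R_eq = 20.00 × 11.52 = 230.3 V
P_R_A = V² / R_A = (230.3)² / 18.0 = 2947 W

2950 W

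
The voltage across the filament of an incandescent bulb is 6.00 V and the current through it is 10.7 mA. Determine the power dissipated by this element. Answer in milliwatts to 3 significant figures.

64.2 mW

Both the voltage across and the current through the element are known, so P = V I applies directly.
P = 6.00 V × 0.01070 A = 0.06420 W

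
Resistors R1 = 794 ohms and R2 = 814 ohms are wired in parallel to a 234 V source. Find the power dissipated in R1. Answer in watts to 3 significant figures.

Parallel branches share the same voltage; P = V²/R gives the branch power in one step.
P_R1 = V² / R1 = (234)² / 794 Ω = 68.96 W

69.0 W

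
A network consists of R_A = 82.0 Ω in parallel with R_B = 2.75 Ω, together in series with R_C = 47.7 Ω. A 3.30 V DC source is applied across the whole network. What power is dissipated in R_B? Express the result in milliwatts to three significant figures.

Combine R_A and R_B into their parallel equivalent first, reducing the network to two series resistors.
R_p = (82.0×2.75)/(82.0+2.75) = 2.661 Ω
R_total = R_p + 47.7 = 2.661 + 47.7 = 50.36 Ω
I = V / R_total = 3.30 / 50.36 = 0.06553 A
Voltage across the parallel pair: V_p = I × R_p = 0.06553 × 2.661 = 0.1744 V
Use P = V²/R for R_B with V = V_p.
P_R_B = (0.1744)² / 2.75 = 0.01105 W

11.1 mW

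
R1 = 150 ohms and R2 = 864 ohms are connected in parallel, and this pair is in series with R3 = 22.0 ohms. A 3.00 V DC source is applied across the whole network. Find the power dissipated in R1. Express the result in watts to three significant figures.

Combine R1 and R2 into their parallel equivalent first, reducing the network to two series resistors.
R_p = (150×864)/(150+864) = 127.8 Ω
R_total = R_p + 22.0 = 127.8 + 22.0 = 149.8 Ω
I = V / R_total = 3.00 / 149.8 = 0.02003 A
Voltage across the parallel pair: V_p = I × R_p = 0.02003 × 127.8 = 2.559 V
R1 has V_p across it, so P = V_p²/R1.
P_R1 = (2.559)² / 150 = 0.04367 W

0.0437 W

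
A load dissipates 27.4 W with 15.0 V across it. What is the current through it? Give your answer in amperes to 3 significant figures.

1.83 A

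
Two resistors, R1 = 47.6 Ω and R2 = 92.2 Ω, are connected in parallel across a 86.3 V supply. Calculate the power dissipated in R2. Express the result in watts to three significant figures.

80.8 W

R2 sits directly across the source, so P = V²/R with V = 86.3 V.
P_R2 = V² / R2 = (86.3)² / 92.2 Ω = 80.78 W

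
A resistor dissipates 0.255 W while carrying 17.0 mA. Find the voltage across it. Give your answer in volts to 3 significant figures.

15.0 V

Inverting the appropriate power form: V = P / I.
V = 0.255 / 0.01700 = 15.00 V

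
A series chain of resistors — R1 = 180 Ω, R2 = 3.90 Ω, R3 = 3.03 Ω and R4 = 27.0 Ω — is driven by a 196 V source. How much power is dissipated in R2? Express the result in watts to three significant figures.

Every series element carries the same I. Get I from the total resistance, then P = I² × R2.
R_total = 180 + 3.90 + 3.03 + 27.0 = 213.9 Ω
I = V / R_total = 196 / 213.9 = 0.9162 A
P_R2 = I² × R2 = (0.9162)² × 3.90 = 3.274 W

3.27 W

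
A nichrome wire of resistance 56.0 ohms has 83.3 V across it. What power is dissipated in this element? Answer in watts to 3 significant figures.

124 W

We know the drop across the element and its resistance — P = V²/R, one step.
P = (83.3 V)² / 56.0 Ω = 123.9 W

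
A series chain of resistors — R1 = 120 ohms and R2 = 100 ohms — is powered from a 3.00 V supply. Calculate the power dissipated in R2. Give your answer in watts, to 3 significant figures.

The current is common to all series resistors; compute it, then apply P = I²R for the target.
R_total = 120 + 100 = 220.0 Ω
I = V / R_total = 3.00 / 220.0 = 0.01364 A
P_R2 = I² × R2 = (0.01364)² × 100 = 0.01860 W

0.0186 W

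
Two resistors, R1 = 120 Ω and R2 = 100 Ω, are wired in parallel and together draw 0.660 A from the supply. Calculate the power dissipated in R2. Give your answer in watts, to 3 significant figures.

Only the total current is stated, so first find the parallel equivalent to get the voltage across the combination.
1/R_eq = 1/120 + 1/100 ⇒ R_eq = 54.55 Ω
V = I_total × R_eq = 0.6600 × 54.55 = 36.00 V
P_R2 = V² / R2 = (36.00)² / 100 = 12.96 W

13.0 W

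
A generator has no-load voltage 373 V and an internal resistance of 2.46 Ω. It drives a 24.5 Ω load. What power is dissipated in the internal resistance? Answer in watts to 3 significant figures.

471 W

The internal resistance carries the same current as the load; P_int = I²r.
I = ε / (r + R) = 373 / (2.46 + 24.5) = 13.84 A
P_int = I² r = (13.84)² × 2.46 = 470.9 W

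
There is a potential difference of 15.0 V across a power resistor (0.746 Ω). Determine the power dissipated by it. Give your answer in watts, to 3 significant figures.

Voltage and resistance are given, so P = V²/R is the one-step route.
P = (15.0 V)² / 0.746 Ω = 301.6 W

302 W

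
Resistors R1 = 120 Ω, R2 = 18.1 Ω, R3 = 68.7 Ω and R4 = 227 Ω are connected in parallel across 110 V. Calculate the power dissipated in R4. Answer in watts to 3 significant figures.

The supply voltage appears across each parallel branch — just use P = V²/R4.
P_R4 = V² / R4 = (110)² / 227 Ω = 53.30 W

53.3 W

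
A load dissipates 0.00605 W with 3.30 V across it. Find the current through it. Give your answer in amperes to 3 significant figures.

Inverting the appropriate power form: I = P / V.
I = 0.00605 / 3.30 = 0.001833 A

0.00183 A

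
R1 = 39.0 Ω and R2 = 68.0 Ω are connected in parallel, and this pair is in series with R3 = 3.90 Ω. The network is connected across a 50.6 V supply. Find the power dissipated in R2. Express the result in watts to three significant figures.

Reduce the parallel combination to a single R_p; the circuit then becomes R_p in series with the remaining resistor.
R_p = (39.0×68.0)/(39.0+68.0) = 24.79 Ω
R_total = R_p + 3.90 = 24.79 + 3.90 = 28.69 Ω
I = V / R_total = 50.6 / 28.69 = 1.764 A
Voltage across the parallel pair: V_p = I × R_p = 1.764 × 24.79 = 43.72 V
R2 sits across V_p; its power is V_p²/R.
P_R2 = (43.72)² / 68.0 = 28.11 W

28.1 W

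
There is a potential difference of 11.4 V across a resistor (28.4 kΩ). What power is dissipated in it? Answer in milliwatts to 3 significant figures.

4.58 mW

We know the drop across the element and its resistance — P = V²/R, one step.
P = (11.4 V)² / 28400 Ω = 0.004576 W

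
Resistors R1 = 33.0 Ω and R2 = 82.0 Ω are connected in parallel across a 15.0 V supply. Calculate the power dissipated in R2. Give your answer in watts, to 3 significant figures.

R2 sits directly across the source, so P = V²/R with V = 15.0 V.
P_R2 = V² / R2 = (15.0)² / 82.0 Ω = 2.744 W

2.74 W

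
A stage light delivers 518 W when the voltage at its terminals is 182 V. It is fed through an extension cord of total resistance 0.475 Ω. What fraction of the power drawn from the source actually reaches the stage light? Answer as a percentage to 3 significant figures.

99.3 %

I = P / V = 518 / 182 = 2.846 A through the extension cord.
P_line = I² R_line = (2.846)² × 0.475 = 3.848 W
P_source = P_load + P_line = 518.0 + 3.848 = 521.8 W
η = P_load / P_source = 518.0 / 521.8 = 0.9926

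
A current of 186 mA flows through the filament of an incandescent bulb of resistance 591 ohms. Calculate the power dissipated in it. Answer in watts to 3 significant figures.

20.4 W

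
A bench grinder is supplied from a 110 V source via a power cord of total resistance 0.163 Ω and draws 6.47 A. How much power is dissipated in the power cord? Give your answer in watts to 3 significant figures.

6.82 W

The power cord is a series resistance carrying the load current; its dissipation is I²R_line.
The power cord carries the full 6.47 A.
P_line = I² R_line = (6.470)² × 0.163 = 6.823 W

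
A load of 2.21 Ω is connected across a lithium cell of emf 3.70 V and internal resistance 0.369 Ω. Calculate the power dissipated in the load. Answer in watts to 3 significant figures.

4.55 W

With r and R in series, I = ε/(r+R); the load dissipates I²R.
I = ε / (r + R) = 3.70 / (0.369 + 2.21) = 1.435 A
P_load = I² R = (1.435)² × 2.21 = 4.549 W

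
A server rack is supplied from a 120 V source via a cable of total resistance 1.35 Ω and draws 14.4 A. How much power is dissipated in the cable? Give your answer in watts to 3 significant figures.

280 W

The cable is a series resistance carrying the load current; its dissipation is I²R_line.
The cable carries the full 14.4 A.
P_line = I² R_line = (14.40)² × 1.35 = 279.9 W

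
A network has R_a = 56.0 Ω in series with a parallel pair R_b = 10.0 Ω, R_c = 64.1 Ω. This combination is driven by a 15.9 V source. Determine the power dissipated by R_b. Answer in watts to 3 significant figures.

Replace R_b and R_c with their parallel equivalent so the circuit becomes R_a in series with R_p.
R_p = (10.0×64.1)/(10.0+64.1) = 8.650 Ω
R_total = 56.0 + 8.650 = 64.65 Ω
I = V / R_total = 15.9 / 64.65 = 0.2459 A
Voltage across the parallel pair: V_p = I × R_p = 0.2459 × 8.650 = 2.127 V
With V_p across R_b, its power is V_p²/R_b.
P_R_b = (2.127)² / 10.0 = 0.4526 W

0.453 W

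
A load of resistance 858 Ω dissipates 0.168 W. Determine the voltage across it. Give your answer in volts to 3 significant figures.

Inverting the appropriate power form: V = √(P R).
V = √(0.168 × 858) = 12.01 V

12.0 V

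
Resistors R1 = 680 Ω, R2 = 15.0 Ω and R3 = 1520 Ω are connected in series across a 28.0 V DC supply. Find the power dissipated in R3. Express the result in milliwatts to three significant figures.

243 mW

Every series element carries the same I. Get I from the total resistance, then P = I² × R3.
R_total = 680 + 15.0 + 1520 = 2215 Ω
I = V / R_total = 28.0 / 2215 = 0.01264 A
P_R3 = I² × R3 = (0.01264)² × 1520 = 0.2429 W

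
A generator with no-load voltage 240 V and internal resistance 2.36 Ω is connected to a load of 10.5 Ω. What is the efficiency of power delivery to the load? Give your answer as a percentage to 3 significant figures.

81.6 %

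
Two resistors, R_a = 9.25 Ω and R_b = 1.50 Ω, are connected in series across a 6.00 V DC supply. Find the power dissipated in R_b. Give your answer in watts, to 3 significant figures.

0.467 W

In a series string the same current flows through every resistor — find that current, then P = I²R for the one we want.
R_total = 9.25 + 1.50 = 10.75 Ω
I = V / R_total = 6.00 / 10.75 = 0.5581 A
P_R_b = I² × R_b = (0.5581)² × 1.50 = 0.4673 W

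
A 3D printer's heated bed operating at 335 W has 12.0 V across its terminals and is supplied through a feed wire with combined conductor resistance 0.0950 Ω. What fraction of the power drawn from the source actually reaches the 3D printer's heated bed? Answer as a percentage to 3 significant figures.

I = P / V = 335 / 12.0 = 27.92 A through the feed wire.
P_line = I² R_line = (27.92)² × 0.0950 = 74.04 W
P_source = P_load + P_line = 335.0 + 74.04 = 409.0 W
η = P_load / P_source = 335.0 / 409.0 = 0.8190

81.9 %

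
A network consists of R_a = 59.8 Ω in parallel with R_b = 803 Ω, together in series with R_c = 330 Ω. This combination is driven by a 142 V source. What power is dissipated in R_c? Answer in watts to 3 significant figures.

44.7 W

Combine R_a and R_b into their parallel equivalent first, reducing the network to two series resistors.
R_p = (59.8×803)/(59.8+803) = 55.66 Ω
R_total = R_p + 330 = 55.66 + 330 = 385.7 Ω
I = V / R_total = 142 / 385.7 = 0.3682 A
R_c is the series element, so its power is I²R.
P_R_c = (0.3682)² × 330 = 44.74 W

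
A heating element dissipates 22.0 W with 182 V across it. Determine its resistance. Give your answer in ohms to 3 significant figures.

1510 Ω

Rearranging the power relation for the two known quantities gives R = V² / P.
R = (182)² / 22.0 = 1506 Ω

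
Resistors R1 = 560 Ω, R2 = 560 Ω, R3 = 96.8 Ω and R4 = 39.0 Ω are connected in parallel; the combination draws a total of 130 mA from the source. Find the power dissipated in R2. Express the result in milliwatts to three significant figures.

19.3 mW

Only the total current is stated, so first find the parallel equivalent to get the voltage across the combination.
1/R_eq = 1/560 + 1/560 + 1/96.8 + 1/39.0 ⇒ R_eq = 25.29 Ω
V = I_total × R_eq = 0.1300 × 25.29 = 3.288 V
P_R2 = V² / R2 = (3.288)² / 560 = 0.01930 W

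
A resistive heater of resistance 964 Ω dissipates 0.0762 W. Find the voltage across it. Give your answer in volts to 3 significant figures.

8.57 V

The two known quantities fix the third via V = √(P R).
V = √(0.0762 × 964) = 8.571 V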